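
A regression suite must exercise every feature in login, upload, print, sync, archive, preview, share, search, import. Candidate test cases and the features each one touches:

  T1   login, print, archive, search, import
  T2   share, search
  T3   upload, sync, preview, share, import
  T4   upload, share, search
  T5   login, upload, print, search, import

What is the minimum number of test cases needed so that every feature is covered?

T1, T3 together cover {login, upload, print, sync, archive, preview, share, search, import} — every feature.
No single test case contains all 9 features, so 2 is optimal.

2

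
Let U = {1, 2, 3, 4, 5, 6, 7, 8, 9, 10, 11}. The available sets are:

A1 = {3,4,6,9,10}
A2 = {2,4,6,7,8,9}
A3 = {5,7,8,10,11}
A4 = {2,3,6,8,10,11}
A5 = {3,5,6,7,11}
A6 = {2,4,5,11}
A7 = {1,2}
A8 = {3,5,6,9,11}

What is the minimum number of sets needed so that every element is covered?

A1, A3, A7 together cover {1, 2, 3, 4, 5, 6, 7, 8, 9, 10, 11} — every element.
No 2 of the 8 sets cover everything (all 28 pairs fall short), so 3 is minimum.
Greedy (largest uncovered first) would take A2, A3, A1, A7 — 4 sets — but 3 suffice.

3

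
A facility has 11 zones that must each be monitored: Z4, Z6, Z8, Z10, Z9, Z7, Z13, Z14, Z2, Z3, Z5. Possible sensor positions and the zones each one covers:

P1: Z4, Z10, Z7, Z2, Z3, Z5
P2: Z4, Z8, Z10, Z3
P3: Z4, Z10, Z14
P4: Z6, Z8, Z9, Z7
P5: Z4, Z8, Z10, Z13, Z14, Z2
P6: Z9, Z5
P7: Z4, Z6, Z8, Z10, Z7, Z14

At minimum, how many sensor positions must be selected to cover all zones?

P1, P4, P5 together cover {Z4, Z6, Z8, Z10, Z9, Z7, Z13, Z14, Z2, Z3, Z5} — every zone.
No 2 of the 7 sensor positions cover everything (all 21 pairs fall short), so 3 is minimum.

3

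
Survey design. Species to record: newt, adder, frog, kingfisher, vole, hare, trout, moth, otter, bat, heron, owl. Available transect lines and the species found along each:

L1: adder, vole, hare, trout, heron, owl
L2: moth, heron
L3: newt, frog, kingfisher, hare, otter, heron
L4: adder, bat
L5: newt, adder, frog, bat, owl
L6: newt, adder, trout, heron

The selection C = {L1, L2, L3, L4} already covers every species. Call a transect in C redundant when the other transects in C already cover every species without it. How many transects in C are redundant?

0

Drop L1: vole, trout, owl uncovered — not redundant.
Drop L2: moth uncovered — not redundant.
Drop L3: newt, frog, kingfisher, otter uncovered — not redundant.
Drop L4: bat uncovered — not redundant.
None of the transects in C is redundant.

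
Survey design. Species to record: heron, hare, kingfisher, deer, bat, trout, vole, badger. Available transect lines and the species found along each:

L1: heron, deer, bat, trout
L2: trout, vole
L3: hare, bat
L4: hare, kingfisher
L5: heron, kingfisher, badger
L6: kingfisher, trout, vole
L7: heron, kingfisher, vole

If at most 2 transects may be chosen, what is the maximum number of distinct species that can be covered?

6

Choosing L1, L4 covers {heron, hare, kingfisher, deer, bat, trout} — 6 species.
No choice of 2 transects does better; here vole, badger are left uncovered.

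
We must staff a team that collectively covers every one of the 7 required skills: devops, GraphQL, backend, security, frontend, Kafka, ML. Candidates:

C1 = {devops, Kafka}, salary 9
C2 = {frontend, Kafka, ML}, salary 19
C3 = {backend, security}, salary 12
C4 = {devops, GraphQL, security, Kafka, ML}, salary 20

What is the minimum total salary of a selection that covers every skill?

51

C2, C3, C4 cover every skill at salary 19 + 12 + 20 = 51.
Any cover uses at least 3 candidates; among all covering selections none totals below 51.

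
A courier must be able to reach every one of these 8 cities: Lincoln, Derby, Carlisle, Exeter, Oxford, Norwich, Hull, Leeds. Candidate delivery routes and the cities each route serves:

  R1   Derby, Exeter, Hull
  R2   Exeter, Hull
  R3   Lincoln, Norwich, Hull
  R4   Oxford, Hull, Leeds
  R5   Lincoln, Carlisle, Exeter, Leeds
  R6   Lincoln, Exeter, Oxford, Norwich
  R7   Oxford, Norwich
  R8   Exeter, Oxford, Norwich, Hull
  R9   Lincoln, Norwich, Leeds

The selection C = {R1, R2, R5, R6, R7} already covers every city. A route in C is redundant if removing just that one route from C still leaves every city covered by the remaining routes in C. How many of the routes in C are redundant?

3

Drop R1: Derby uncovered — not redundant.
Drop R2: the rest still cover every city — redundant.
Drop R5: Carlisle, Leeds uncovered — not redundant.
Drop R6: the rest still cover every city — redundant.
Drop R7: the rest still cover every city — redundant.
3 redundant: R2, R6, R7.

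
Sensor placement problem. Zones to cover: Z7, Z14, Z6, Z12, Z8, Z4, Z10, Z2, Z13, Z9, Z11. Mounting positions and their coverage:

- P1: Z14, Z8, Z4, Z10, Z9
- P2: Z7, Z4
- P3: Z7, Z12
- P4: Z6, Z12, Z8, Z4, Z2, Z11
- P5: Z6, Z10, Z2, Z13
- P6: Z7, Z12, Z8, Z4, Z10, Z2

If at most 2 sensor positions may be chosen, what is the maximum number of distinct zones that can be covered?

9

Choosing P1, P4 covers {Z14, Z6, Z12, Z8, Z4, Z10, Z2, Z9, Z11} — 9 zones.
No choice of 2 sensor positions does better; here Z7, Z13 are left uncovered.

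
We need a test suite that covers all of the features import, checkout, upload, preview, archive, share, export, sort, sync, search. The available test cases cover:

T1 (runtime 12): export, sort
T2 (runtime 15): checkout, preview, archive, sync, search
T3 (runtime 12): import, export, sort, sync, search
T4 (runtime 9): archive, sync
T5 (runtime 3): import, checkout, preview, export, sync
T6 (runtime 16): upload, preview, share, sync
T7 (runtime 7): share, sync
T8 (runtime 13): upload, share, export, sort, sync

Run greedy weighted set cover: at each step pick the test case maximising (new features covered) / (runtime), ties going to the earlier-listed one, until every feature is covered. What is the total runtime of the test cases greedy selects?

Pick 1: T5 adds 5 new (import, checkout, preview, export, sync) at runtime 3 (ratio 5/3).
Pick 2: T8 adds 3 new (upload, share, sort) at runtime 13 (ratio 3/13).
Pick 3: T2 adds 2 new (archive, search) at runtime 15 (ratio 2/15).
Greedy total runtime: 3 + 13 + 15 = 31.

31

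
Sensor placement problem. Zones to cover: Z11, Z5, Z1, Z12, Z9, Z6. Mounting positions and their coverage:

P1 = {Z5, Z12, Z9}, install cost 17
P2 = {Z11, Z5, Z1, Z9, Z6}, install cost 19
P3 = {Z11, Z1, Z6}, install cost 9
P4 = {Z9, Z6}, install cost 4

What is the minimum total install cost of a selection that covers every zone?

26

P1, P3 cover every zone at install cost 17 + 9 = 26.
Any cover uses at least 2 sensor positions; among all covering selections none totals below 26.
Greedy by coverage-per-install cost would pick P4, P3, P1 for 30 — worse than the optimum 26.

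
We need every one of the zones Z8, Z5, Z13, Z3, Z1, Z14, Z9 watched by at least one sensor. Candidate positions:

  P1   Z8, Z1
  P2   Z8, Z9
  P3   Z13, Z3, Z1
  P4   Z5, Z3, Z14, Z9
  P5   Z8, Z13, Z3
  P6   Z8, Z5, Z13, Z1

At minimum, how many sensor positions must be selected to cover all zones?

2

P4, P6 together cover {Z8, Z5, Z13, Z3, Z1, Z14, Z9} — every zone.
No single sensor position contains all 7 zones, so 2 is optimal.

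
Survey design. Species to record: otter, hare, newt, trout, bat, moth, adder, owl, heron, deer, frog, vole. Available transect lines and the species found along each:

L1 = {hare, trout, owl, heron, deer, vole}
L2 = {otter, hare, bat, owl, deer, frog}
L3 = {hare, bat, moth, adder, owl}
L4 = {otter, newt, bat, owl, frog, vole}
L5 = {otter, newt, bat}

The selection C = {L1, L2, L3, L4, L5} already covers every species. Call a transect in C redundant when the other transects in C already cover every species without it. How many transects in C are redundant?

3

Drop L1: trout, heron uncovered — not redundant.
Drop L2: the rest still cover every species — redundant.
Drop L3: moth, adder uncovered — not redundant.
Drop L4: the rest still cover every species — redundant.
Drop L5: the rest still cover every species — redundant.
3 redundant: L2, L4, L5.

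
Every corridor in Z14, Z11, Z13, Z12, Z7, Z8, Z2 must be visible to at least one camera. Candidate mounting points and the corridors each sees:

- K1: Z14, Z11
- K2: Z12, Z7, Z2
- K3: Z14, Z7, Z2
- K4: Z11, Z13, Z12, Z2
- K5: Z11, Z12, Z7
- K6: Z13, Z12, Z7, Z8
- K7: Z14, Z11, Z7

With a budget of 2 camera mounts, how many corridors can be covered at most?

Choosing K1, K6 covers {Z14, Z11, Z13, Z12, Z7, Z8} — 6 corridors.
No choice of 2 camera mounts does better; here Z2 is left uncovered.

6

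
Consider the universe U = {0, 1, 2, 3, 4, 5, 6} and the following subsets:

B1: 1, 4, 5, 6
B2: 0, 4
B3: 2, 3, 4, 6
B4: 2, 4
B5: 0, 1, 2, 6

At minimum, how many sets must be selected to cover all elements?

3

B1, B2, B3 together cover {0, 1, 2, 3, 4, 5, 6} — every element.
No 2 of the 5 sets cover everything (all 10 pairs fall short), so 3 is minimum.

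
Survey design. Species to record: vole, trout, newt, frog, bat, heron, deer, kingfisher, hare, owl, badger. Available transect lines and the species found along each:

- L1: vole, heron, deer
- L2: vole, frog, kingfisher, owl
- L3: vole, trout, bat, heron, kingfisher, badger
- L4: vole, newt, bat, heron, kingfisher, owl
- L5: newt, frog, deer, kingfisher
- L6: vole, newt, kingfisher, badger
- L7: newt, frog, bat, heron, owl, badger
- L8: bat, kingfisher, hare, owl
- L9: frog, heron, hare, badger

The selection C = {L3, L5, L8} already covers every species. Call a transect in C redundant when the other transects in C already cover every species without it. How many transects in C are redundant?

0

Drop L3: vole, trout, heron, badger uncovered — not redundant.
Drop L5: newt, frog, deer uncovered — not redundant.
Drop L8: hare, owl uncovered — not redundant.
None of the transects in C is redundant.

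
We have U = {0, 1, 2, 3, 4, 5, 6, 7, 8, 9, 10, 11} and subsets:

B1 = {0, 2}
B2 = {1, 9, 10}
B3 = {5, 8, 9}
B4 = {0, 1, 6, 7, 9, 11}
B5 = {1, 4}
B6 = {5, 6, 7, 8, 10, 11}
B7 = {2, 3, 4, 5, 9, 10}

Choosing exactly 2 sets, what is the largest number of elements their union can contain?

11

Choosing B4, B7 covers {0, 1, 2, 3, 4, 5, 6, 7, 9, 10, 11} — 11 elements.
No choice of 2 sets does better; here 8 is left uncovered.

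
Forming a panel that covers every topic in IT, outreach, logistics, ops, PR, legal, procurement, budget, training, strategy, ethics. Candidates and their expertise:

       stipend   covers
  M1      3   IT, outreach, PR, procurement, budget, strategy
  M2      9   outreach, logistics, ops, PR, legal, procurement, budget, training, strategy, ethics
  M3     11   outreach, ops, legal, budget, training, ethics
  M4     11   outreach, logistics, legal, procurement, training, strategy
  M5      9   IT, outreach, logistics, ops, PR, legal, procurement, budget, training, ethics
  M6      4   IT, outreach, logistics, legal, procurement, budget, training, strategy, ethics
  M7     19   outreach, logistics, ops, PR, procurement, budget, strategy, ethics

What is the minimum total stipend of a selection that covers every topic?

12

M1, M2 cover every topic at stipend 3 + 9 = 12.
Any cover uses at least 2 members; among all covering selections none totals below 12.
Greedy by coverage-per-stipend would pick M6, M1, M2 for 16 — worse than the optimum 12.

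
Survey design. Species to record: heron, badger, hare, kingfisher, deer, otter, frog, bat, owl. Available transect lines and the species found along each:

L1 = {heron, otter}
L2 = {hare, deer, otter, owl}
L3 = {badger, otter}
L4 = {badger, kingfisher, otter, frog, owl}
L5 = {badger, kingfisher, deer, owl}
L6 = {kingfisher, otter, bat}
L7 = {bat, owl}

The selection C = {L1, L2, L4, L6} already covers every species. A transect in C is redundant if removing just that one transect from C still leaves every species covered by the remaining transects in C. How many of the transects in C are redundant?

0

Drop L1: heron uncovered — not redundant.
Drop L2: hare, deer uncovered — not redundant.
Drop L4: badger, frog uncovered — not redundant.
Drop L6: bat uncovered — not redundant.
None of the transects in C is redundant.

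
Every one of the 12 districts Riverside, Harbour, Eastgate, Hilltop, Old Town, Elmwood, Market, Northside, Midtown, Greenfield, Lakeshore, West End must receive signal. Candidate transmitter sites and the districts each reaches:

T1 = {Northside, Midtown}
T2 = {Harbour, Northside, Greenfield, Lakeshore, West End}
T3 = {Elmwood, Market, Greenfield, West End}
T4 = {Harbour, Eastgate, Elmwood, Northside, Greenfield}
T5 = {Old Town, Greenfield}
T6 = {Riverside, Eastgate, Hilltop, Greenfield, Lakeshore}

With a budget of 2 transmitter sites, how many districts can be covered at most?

Choosing T2, T6 covers {Riverside, Harbour, Eastgate, Hilltop, Northside, Greenfield, Lakeshore, West End} — 8 districts.
No choice of 2 transmitter sites does better; here Old Town, Elmwood, Market, Midtown are left uncovered.

8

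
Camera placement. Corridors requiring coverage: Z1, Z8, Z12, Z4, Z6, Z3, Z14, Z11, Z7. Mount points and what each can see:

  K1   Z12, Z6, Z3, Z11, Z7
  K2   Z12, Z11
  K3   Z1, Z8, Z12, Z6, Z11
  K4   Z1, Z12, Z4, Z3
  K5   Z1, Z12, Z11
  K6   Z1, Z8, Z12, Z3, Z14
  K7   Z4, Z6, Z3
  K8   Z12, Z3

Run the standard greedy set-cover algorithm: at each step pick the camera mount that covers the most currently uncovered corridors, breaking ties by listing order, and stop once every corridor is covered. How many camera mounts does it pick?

3

Pick 1: K1 covers 5 new corridors (Z12, Z6, Z3, Z11, Z7).
Pick 2: K6 covers 3 new corridors (Z1, Z8, Z14).
Pick 3: K4 covers 1 new corridors (Z4).
Greedy uses 3 camera mounts.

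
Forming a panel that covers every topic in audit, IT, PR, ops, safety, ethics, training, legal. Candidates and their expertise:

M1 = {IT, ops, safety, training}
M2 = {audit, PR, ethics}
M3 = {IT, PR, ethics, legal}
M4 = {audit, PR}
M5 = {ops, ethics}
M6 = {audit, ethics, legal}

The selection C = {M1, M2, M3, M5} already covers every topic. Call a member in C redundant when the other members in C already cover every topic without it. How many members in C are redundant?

1

Drop M1: safety, training uncovered — not redundant.
Drop M2: audit uncovered — not redundant.
Drop M3: legal uncovered — not redundant.
Drop M5: the rest still cover every topic — redundant.
1 redundant: M5.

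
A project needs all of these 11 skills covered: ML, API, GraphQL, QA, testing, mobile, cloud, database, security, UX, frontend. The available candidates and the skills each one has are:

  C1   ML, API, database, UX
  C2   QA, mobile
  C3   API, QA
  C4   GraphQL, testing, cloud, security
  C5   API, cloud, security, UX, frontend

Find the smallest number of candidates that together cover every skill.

4

C1, C2, C4, C5 together cover {ML, API, GraphQL, QA, testing, mobile, cloud, database, security, UX, frontend} — every skill.
No 3 of the 5 candidates cover everything (all 10 triples fall short), so 4 is minimum.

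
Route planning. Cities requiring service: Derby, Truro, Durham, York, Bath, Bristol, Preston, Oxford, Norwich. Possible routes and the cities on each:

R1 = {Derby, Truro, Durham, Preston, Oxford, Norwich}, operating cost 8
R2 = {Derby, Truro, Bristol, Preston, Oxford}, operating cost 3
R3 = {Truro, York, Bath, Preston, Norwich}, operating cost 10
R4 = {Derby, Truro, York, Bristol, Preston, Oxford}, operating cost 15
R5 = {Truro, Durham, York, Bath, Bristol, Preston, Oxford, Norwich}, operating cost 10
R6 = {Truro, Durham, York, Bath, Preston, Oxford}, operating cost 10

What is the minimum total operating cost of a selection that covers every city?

R2, R5 cover every city at operating cost 3 + 10 = 13.
Any cover uses at least 2 routes; among all covering selections none totals below 13.

13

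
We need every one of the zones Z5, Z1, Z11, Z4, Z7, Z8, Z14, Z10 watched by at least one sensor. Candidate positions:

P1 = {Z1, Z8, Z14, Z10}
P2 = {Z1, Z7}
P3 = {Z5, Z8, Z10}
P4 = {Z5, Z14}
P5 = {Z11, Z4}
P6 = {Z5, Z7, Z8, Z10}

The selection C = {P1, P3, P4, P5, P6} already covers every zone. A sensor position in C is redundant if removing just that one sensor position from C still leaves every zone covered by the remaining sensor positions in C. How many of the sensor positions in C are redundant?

Drop P1: Z1 uncovered — not redundant.
Drop P3: the rest still cover every zone — redundant.
Drop P4: the rest still cover every zone — redundant.
Drop P5: Z11, Z4 uncovered — not redundant.
Drop P6: Z7 uncovered — not redundant.
2 redundant: P3, P4.

2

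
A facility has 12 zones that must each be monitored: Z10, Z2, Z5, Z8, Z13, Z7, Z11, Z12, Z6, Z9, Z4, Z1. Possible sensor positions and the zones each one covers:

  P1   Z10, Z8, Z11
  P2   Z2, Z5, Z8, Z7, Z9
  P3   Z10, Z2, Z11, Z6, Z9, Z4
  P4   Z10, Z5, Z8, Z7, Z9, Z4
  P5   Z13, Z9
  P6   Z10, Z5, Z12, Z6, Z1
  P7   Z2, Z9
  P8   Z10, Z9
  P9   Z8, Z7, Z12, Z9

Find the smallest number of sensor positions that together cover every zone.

P2, P3, P5, P6 together cover {Z10, Z2, Z5, Z8, Z13, Z7, Z11, Z12, Z6, Z9, Z4, Z1} — every zone.
No 3 of the 9 sensor positions cover everything (all 84 triples fall short), so 4 is minimum.

4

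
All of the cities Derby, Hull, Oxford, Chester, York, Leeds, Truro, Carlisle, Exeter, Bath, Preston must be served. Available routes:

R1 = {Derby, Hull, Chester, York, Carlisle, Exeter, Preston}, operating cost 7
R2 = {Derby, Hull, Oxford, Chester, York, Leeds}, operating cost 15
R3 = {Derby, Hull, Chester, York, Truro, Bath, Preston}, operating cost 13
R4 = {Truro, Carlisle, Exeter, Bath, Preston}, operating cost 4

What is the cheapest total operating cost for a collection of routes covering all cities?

R2, R4 cover every city at operating cost 15 + 4 = 19.
Any cover uses at least 2 routes; among all covering selections none totals below 19.
Greedy by coverage-per-operating cost would pick R4, R1, R2 for 26 — worse than the optimum 19.

19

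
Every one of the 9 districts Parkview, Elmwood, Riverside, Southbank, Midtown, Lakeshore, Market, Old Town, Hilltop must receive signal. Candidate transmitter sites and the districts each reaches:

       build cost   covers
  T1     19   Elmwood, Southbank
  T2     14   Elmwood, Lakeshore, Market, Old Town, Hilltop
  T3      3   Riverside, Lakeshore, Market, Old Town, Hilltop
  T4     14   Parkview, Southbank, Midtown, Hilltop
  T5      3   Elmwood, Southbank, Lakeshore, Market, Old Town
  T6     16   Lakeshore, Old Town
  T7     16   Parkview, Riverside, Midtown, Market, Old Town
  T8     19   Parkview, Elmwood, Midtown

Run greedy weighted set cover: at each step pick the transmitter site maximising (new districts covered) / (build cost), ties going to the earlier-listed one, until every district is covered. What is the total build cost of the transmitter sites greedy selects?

20

Pick 1: T3 adds 5 new (Riverside, Lakeshore, Market, Old Town, Hilltop) at build cost 3 (ratio 5/3).
Pick 2: T5 adds 2 new (Elmwood, Southbank) at build cost 3 (ratio 2/3).
Pick 3: T4 adds 2 new (Parkview, Midtown) at build cost 14 (ratio 2/14).
Greedy total build cost: 3 + 3 + 14 = 20.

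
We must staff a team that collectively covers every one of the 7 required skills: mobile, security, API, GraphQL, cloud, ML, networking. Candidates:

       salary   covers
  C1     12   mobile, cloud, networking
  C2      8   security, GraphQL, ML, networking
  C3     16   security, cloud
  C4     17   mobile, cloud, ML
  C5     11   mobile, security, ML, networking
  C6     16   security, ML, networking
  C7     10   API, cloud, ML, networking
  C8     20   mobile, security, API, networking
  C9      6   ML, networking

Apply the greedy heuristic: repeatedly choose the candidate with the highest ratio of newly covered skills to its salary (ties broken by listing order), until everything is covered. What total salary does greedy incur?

29

Pick 1: C2 adds 4 new (security, GraphQL, ML, networking) at salary 8 (ratio 4/8).
Pick 2: C7 adds 2 new (API, cloud) at salary 10 (ratio 2/10).
Pick 3: C5 adds 1 new (mobile) at salary 11 (ratio 1/11).
Greedy total salary: 8 + 10 + 11 = 29.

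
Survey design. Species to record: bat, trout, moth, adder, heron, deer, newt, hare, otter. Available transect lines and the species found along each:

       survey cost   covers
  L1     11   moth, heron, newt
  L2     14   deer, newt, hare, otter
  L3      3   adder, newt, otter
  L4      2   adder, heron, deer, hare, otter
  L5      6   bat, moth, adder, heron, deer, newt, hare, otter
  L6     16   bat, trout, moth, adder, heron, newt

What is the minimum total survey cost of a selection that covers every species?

L4, L6 cover every species at survey cost 2 + 16 = 18.
Any cover uses at least 2 transects; among all covering selections none totals below 18.
Greedy by coverage-per-survey cost would pick L4, L5, L6 for 24 — worse than the optimum 18.

18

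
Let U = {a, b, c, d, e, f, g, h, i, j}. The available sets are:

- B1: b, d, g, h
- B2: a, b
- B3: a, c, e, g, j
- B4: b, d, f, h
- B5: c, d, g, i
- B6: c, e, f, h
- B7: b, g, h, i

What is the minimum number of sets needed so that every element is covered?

3

B3, B4, B5 together cover {a, b, c, d, e, f, g, h, i, j} — every element.
No 2 of the 7 sets cover everything (all 21 pairs fall short), so 3 is minimum.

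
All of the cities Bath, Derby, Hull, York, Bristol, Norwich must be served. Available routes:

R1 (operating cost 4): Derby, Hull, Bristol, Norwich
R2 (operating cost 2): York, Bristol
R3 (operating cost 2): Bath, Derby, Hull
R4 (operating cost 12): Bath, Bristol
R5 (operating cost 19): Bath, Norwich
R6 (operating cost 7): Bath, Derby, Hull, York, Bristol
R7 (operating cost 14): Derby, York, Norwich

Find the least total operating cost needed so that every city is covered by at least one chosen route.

8

R1, R2, R3 cover every city at operating cost 4 + 2 + 2 = 8.
Any cover uses at least 2 routes; among all covering selections none totals below 8.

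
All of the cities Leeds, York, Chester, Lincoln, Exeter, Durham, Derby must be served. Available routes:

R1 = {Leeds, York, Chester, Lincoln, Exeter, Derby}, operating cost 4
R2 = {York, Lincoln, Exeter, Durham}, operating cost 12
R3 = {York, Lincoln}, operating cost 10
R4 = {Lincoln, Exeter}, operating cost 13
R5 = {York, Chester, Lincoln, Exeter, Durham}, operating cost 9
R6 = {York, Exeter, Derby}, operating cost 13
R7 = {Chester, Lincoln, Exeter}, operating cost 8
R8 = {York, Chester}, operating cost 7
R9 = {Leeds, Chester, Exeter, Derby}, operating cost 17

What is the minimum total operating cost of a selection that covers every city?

R1, R5 cover every city at operating cost 4 + 9 = 13.
Any cover uses at least 2 routes; among all covering selections none totals below 13.

13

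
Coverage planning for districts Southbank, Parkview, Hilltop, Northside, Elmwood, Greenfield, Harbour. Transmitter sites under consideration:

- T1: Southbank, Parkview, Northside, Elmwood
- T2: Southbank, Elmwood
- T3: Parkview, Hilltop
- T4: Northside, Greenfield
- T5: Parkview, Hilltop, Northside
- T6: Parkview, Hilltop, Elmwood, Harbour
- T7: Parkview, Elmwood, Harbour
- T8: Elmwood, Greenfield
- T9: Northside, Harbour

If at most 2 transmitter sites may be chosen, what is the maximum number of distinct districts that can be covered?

6

Choosing T1, T6 covers {Southbank, Parkview, Hilltop, Northside, Elmwood, Harbour} — 6 districts.
No choice of 2 transmitter sites does better; here Greenfield is left uncovered.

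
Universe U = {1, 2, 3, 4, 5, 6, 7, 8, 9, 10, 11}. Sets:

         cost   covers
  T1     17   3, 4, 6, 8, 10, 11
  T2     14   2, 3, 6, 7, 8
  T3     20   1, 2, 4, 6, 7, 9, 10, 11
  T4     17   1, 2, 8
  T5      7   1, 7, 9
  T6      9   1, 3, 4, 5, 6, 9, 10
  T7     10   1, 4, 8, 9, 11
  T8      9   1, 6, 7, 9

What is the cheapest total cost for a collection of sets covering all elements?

33

T2, T6, T7 cover every element at cost 14 + 9 + 10 = 33.
Any cover uses at least 3 sets; among all covering selections none totals below 33.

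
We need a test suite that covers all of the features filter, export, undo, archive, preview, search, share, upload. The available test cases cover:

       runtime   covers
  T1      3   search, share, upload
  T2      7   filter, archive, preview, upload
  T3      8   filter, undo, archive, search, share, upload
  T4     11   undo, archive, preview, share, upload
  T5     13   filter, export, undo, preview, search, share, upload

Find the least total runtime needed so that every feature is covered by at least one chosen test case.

20

T2, T5 cover every feature at runtime 7 + 13 = 20.
Any cover uses at least 2 test cases; among all covering selections none totals below 20.
Greedy by coverage-per-runtime would pick T1, T2, T5 for 23 — worse than the optimum 20.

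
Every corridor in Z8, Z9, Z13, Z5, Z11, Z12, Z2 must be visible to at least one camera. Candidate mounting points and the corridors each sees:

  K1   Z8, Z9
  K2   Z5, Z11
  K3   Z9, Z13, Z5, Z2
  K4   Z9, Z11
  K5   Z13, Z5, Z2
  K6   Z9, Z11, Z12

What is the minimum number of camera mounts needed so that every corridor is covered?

K1, K3, K6 together cover {Z8, Z9, Z13, Z5, Z11, Z12, Z2} — every corridor.
No 2 of the 6 camera mounts cover everything (all 15 pairs fall short), so 3 is minimum.

3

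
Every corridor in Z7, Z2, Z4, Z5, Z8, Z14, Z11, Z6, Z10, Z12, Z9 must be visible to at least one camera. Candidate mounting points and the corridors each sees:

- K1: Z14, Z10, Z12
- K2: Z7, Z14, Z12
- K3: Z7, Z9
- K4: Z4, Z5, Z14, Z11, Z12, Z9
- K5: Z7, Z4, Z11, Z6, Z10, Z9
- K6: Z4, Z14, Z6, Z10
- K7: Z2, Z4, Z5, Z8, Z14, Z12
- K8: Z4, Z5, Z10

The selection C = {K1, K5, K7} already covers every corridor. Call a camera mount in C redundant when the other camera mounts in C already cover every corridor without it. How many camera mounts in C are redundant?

Drop K1: the rest still cover every corridor — redundant.
Drop K5: Z7, Z11, Z6, Z9 uncovered — not redundant.
Drop K7: Z2, Z5, Z8 uncovered — not redundant.
1 redundant: K1.

1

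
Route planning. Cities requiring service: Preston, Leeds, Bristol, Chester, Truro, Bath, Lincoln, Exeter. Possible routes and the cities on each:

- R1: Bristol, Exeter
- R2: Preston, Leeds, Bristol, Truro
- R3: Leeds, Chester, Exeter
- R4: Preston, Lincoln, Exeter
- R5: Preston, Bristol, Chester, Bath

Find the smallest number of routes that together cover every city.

R2, R4, R5 together cover {Preston, Leeds, Bristol, Chester, Truro, Bath, Lincoln, Exeter} — every city.
No 2 of the 5 routes cover everything (all 10 pairs fall short), so 3 is minimum.
Greedy (largest uncovered first) would take R2, R3, R4, R5 — 4 routes — but 3 suffice.

3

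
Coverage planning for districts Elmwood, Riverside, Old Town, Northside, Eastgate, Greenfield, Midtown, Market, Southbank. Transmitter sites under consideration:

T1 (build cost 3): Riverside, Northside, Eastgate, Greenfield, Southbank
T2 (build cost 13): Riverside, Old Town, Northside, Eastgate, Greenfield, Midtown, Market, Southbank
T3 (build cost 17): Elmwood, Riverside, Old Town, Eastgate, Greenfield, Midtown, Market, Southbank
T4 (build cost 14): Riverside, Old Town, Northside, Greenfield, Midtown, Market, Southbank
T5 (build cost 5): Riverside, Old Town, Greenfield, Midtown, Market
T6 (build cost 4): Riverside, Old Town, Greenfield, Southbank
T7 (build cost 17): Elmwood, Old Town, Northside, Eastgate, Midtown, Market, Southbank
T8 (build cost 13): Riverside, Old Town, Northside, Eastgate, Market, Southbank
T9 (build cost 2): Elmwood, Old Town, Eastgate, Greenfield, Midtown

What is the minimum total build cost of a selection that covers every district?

10

T1, T5, T9 cover every district at build cost 3 + 5 + 2 = 10.
Any cover uses at least 2 transmitter sites; among all covering selections none totals below 10.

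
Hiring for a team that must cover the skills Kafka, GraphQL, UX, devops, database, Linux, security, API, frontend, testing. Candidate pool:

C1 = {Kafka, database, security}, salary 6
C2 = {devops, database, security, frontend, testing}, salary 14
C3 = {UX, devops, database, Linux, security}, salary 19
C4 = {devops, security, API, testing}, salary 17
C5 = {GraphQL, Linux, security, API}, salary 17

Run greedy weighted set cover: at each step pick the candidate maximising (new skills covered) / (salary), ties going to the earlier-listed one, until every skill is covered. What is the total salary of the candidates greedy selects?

Pick 1: C1 adds 3 new (Kafka, database, security) at salary 6 (ratio 3/6).
Pick 2: C2 adds 3 new (devops, frontend, testing) at salary 14 (ratio 3/14).
Pick 3: C5 adds 3 new (GraphQL, Linux, API) at salary 17 (ratio 3/17).
Pick 4: C3 adds 1 new (UX) at salary 19 (ratio 1/19).
Greedy total salary: 6 + 14 + 17 + 19 = 56.

56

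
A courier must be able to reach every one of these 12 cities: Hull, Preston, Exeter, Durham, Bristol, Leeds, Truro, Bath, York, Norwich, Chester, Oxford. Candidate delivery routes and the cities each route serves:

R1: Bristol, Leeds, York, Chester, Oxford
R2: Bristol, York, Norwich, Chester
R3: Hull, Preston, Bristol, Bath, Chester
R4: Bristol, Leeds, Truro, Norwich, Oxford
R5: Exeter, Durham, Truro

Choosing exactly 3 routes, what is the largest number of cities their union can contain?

11

Choosing R1, R3, R5 covers {Hull, Preston, Exeter, Durham, Bristol, Leeds, Truro, Bath, York, Chester, Oxford} — 11 cities.
No choice of 3 routes does better; here Norwich is left uncovered.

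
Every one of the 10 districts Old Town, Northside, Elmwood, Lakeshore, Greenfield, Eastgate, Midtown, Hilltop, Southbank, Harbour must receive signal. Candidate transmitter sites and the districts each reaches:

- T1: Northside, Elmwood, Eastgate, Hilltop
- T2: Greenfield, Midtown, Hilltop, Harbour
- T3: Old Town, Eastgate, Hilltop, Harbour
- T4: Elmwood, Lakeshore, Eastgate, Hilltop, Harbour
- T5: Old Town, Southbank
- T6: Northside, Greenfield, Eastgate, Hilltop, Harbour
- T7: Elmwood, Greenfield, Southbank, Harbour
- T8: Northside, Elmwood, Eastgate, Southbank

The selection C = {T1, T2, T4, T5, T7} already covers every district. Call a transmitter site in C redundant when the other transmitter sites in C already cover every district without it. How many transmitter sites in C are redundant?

Drop T1: Northside uncovered — not redundant.
Drop T2: Midtown uncovered — not redundant.
Drop T4: Lakeshore uncovered — not redundant.
Drop T5: Old Town uncovered — not redundant.
Drop T7: the rest still cover every district — redundant.
1 redundant: T7.

1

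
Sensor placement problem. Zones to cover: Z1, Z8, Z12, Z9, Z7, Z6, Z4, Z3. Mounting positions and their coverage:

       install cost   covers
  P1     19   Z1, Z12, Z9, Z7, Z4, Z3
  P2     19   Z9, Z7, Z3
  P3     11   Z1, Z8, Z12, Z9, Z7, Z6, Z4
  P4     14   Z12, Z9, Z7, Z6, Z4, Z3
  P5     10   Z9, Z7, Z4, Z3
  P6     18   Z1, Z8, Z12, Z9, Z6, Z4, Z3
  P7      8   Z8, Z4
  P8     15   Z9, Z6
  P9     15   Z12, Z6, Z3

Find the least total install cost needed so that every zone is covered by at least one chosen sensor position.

P3, P5 cover every zone at install cost 11 + 10 = 21.
Any cover uses at least 2 sensor positions; among all covering selections none totals below 21.

21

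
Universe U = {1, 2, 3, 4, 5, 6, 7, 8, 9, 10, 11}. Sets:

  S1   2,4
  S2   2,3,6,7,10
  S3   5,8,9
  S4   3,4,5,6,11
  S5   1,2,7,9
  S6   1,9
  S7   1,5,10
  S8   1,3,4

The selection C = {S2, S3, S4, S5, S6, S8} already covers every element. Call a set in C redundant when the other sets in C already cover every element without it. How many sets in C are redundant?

3

Drop S2: 10 uncovered — not redundant.
Drop S3: 8 uncovered — not redundant.
Drop S4: 11 uncovered — not redundant.
Drop S5: the rest still cover every element — redundant.
Drop S6: the rest still cover every element — redundant.
Drop S8: the rest still cover every element — redundant.
3 redundant: S5, S6, S8.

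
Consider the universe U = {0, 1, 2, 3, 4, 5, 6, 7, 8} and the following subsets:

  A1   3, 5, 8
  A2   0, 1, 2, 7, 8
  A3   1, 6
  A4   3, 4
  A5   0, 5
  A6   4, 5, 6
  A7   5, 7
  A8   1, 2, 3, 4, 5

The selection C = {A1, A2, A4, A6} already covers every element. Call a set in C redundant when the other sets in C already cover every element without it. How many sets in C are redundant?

2

Drop A1: the rest still cover every element — redundant.
Drop A2: 0, 1, 2, 7 uncovered — not redundant.
Drop A4: the rest still cover every element — redundant.
Drop A6: 6 uncovered — not redundant.
2 redundant: A1, A4.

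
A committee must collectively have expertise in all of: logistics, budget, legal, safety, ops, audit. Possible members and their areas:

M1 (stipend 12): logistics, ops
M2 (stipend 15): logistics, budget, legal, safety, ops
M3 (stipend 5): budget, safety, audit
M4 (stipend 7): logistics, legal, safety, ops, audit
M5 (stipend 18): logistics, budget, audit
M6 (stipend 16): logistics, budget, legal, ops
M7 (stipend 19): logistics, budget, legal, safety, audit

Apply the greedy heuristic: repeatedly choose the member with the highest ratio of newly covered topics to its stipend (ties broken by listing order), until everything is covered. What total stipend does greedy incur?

Pick 1: M4 adds 5 new (logistics, legal, safety, ops, audit) at stipend 7 (ratio 5/7).
Pick 2: M3 adds 1 new (budget) at stipend 5 (ratio 1/5).
Greedy total stipend: 7 + 5 = 12.

12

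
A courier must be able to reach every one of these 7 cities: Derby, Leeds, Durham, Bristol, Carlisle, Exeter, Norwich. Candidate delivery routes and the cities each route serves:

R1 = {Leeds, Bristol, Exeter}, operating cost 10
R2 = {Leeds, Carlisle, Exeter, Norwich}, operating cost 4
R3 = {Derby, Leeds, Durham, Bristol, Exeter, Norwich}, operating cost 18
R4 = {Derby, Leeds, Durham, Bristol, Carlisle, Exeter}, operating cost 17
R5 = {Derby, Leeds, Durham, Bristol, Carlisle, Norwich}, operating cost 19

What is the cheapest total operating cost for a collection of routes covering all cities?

21

R2, R4 cover every city at operating cost 4 + 17 = 21.
Any cover uses at least 2 routes; among all covering selections none totals below 21.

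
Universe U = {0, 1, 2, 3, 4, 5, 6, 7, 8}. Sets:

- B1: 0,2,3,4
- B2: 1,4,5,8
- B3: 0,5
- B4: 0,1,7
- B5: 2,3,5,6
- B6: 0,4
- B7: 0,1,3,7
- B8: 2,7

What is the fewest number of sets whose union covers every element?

3

B2, B4, B5 together cover {0, 1, 2, 3, 4, 5, 6, 7, 8} — every element.
No 2 of the 8 sets cover everything (all 28 pairs fall short), so 3 is minimum.
Greedy (largest uncovered first) would take B1, B2, B4, B5 — 4 sets — but 3 suffice.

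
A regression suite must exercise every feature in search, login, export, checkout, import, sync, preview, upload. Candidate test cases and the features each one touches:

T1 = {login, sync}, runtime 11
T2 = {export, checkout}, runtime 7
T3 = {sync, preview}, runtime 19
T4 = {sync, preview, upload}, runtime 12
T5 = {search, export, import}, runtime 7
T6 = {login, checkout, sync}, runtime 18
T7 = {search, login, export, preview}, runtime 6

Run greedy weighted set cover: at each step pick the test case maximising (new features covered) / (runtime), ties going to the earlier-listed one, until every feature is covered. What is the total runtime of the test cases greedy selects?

32

Pick 1: T7 adds 4 new (search, login, export, preview) at runtime 6 (ratio 4/6).
Pick 2: T4 adds 2 new (sync, upload) at runtime 12 (ratio 2/12).
Pick 3: T2 adds 1 new (checkout) at runtime 7 (ratio 1/7).
Pick 4: T5 adds 1 new (import) at runtime 7 (ratio 1/7).
Greedy total runtime: 6 + 12 + 7 + 7 = 32.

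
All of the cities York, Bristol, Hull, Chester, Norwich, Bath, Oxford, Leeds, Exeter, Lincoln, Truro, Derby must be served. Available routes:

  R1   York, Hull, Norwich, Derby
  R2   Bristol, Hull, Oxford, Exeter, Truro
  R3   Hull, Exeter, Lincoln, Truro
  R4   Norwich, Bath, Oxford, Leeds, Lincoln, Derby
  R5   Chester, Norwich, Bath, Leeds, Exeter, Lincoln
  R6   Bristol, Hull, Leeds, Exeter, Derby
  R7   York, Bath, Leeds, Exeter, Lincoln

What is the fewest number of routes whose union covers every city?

3

R1, R2, R5 together cover {York, Bristol, Hull, Chester, Norwich, Bath, Oxford, Leeds, Exeter, Lincoln, Truro, Derby} — every city.
No 2 of the 7 routes cover everything (all 21 pairs fall short), so 3 is minimum.
Greedy (largest uncovered first) would take R4, R2, R1, R5 — 4 routes — but 3 suffice.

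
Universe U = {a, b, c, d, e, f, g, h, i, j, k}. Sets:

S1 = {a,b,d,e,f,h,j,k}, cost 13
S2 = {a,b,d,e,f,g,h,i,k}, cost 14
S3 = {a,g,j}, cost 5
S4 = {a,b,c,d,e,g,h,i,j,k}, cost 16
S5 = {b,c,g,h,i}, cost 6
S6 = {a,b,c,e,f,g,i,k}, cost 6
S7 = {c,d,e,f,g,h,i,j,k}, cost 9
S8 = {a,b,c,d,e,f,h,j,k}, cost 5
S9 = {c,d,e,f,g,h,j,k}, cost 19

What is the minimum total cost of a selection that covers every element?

S5, S8 cover every element at cost 6 + 5 = 11.
Any cover uses at least 2 sets; among all covering selections none totals below 11.

11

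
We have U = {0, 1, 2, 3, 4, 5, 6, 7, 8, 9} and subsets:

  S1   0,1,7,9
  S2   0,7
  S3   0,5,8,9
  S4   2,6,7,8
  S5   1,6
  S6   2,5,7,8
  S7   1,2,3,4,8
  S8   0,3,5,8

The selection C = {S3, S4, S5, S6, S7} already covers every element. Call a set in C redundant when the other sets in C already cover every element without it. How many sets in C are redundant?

Drop S3: 0, 9 uncovered — not redundant.
Drop S4: the rest still cover every element — redundant.
Drop S5: the rest still cover every element — redundant.
Drop S6: the rest still cover every element — redundant.
Drop S7: 3, 4 uncovered — not redundant.
3 redundant: S4, S5, S6.

3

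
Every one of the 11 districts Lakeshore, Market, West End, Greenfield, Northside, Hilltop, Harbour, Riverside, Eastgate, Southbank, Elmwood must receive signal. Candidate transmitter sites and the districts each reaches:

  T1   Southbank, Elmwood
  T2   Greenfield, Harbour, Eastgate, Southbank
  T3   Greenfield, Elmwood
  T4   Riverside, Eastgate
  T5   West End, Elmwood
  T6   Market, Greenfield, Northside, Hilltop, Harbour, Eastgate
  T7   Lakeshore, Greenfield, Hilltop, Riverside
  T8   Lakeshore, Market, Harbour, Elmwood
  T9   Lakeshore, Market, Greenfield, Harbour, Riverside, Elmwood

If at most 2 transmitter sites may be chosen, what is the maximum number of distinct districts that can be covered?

9

Choosing T6, T9 covers {Lakeshore, Market, Greenfield, Northside, Hilltop, Harbour, Riverside, Eastgate, Elmwood} — 9 districts.
No choice of 2 transmitter sites does better; here West End, Southbank are left uncovered.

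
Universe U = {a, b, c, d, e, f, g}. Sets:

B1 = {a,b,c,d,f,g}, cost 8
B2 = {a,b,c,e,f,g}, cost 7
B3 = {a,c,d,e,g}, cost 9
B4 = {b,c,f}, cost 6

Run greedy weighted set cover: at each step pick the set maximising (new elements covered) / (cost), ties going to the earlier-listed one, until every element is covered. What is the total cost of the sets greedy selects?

15

Pick 1: B2 adds 6 new (a, b, c, e, f, g) at cost 7 (ratio 6/7).
Pick 2: B1 adds 1 new (d) at cost 8 (ratio 1/8).
Greedy total cost: 7 + 8 = 15.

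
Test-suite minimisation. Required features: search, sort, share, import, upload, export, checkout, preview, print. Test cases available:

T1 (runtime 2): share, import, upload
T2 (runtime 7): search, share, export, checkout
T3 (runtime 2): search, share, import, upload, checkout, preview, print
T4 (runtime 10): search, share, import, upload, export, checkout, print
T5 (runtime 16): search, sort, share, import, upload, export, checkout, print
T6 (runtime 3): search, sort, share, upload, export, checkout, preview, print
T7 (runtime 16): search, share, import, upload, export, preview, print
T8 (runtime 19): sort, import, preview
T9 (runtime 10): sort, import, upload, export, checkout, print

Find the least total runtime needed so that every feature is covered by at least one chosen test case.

5

T1, T6 cover every feature at runtime 2 + 3 = 5.
Any cover uses at least 2 test cases; among all covering selections none totals below 5.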